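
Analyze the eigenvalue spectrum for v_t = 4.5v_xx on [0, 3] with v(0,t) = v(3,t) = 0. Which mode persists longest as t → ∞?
Eigenvalues: λₙ = 4.5n²π²/3².
First three modes:
  n=1: λ₁ = 4.5π²/3² ≈ 4.935
  n=2: λ₂ = 18π²/3² ≈ 19.739 (4× faster decay)
  n=3: λ₃ = 40.5π²/3² ≈ 44.413 (9× faster decay)
As t → ∞, higher modes decay exponentially faster. The n=1 mode dominates: v ~ c₁ sin(πx/3) e^{-λ₁t}.
Decay rate: λ₁ = 4.5π²/3² ≈ 4.935.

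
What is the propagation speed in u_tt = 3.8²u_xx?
Speed = 3.8. Information travels along characteristics x = x₀ ± 3.8t.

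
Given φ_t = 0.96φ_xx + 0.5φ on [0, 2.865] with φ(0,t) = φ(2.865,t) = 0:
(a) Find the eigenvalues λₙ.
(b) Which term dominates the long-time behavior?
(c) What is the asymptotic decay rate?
Eigenvalues: λₙ = 0.96n²π²/2.865² - 0.5.
First three modes:
  n=1: λ₁ = 0.96π²/2.865² - 0.5 ≈ 0.654
  n=2: λ₂ = 3.84π²/2.865² - 0.5 ≈ 4.117
  n=3: λ₃ = 8.64π²/2.865² - 0.5 ≈ 9.889
Since 0.96π²/2.865² ≈ 1.154 > 0.5, all λₙ > 0.
The n=1 mode decays slowest → dominates as t → ∞.
Asymptotic: φ ~ c₁ sin(πx/2.865) e^{-λ₁t} with decay rate λ₁ ≈ 0.654.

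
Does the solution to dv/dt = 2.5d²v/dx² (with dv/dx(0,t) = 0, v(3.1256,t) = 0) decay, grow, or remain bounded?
v → 0. Heat escapes through the Dirichlet boundary.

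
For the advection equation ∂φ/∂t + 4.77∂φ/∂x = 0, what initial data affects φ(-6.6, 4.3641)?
A single point: x = -27.416757. The characteristic through (-6.6, 4.3641) is x - 4.77t = const, so x = -6.6 - 4.77·4.3641 = -27.416757.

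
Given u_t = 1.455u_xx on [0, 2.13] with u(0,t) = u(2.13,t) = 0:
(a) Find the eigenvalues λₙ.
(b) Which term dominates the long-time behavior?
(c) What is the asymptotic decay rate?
Eigenvalues: λₙ = 1.455n²π²/2.13².
First three modes:
  n=1: λ₁ = 1.455π²/2.13² ≈ 3.165
  n=2: λ₂ = 5.82π²/2.13² ≈ 12.661 (4× faster decay)
  n=3: λ₃ = 13.095π²/2.13² ≈ 28.487 (9× faster decay)
As t → ∞, higher modes decay exponentially faster. The n=1 mode dominates: u ~ c₁ sin(πx/2.13) e^{-λ₁t}.
Decay rate: λ₁ = 1.455π²/2.13² ≈ 3.165.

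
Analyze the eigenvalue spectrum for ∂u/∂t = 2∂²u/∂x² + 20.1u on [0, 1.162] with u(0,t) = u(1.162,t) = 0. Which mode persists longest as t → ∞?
Eigenvalues: λₙ = 2n²π²/1.162² - 20.1.
First three modes:
  n=1: λ₁ = 2π²/1.162² - 20.1 ≈ -5.481
  n=2: λ₂ = 8π²/1.162² - 20.1 ≈ 38.376
  n=3: λ₃ = 18π²/1.162² - 20.1 ≈ 111.471
Since 2π²/1.162² ≈ 14.619 < 20.1, λ₁ < 0.
The n=1 mode grows fastest (−λₙ is largest for n=1) → dominates.
Asymptotic: u ~ c₁ sin(πx/1.162) e^{5.481t} (exponential growth at rate −λ₁ ≈ 5.481).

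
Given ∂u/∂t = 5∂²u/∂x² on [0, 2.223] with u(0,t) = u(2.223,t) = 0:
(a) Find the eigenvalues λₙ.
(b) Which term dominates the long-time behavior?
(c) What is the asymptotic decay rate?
Eigenvalues: λₙ = 5n²π²/2.223².
First three modes:
  n=1: λ₁ = 5π²/2.223² ≈ 9.986
  n=2: λ₂ = 20π²/2.223² ≈ 39.944 (4× faster decay)
  n=3: λ₃ = 45π²/2.223² ≈ 89.874 (9× faster decay)
As t → ∞, higher modes decay exponentially faster. The n=1 mode dominates: u ~ c₁ sin(πx/2.223) e^{-λ₁t}.
Decay rate: λ₁ = 5π²/2.223² ≈ 9.986.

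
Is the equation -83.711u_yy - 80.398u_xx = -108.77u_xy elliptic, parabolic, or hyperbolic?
Rewriting in standard form: -80.398u_xx + 108.77u_xy - 83.711u_yy = 0. Computing B² - 4AC with A = -80.398, B = 108.77, C = -83.711: discriminant = -15089.875012 (negative). Answer: elliptic.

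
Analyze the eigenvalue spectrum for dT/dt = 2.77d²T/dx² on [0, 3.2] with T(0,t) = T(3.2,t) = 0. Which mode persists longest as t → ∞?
Eigenvalues: λₙ = 2.77n²π²/3.2².
First three modes:
  n=1: λ₁ = 2.77π²/3.2² ≈ 2.67
  n=2: λ₂ = 11.08π²/3.2² ≈ 10.679 (4× faster decay)
  n=3: λ₃ = 24.93π²/3.2² ≈ 24.028 (9× faster decay)
As t → ∞, higher modes decay exponentially faster. The n=1 mode dominates: T ~ c₁ sin(πx/3.2) e^{-λ₁t}.
Decay rate: λ₁ = 2.77π²/3.2² ≈ 2.67.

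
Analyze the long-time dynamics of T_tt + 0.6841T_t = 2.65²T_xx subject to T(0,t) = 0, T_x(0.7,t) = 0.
Long-time behavior: T → 0. Damping (γ=0.6841) dissipates energy; oscillations decay exponentially.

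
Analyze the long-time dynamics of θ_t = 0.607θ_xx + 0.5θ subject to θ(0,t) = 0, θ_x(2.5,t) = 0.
Long-time behavior: θ grows unboundedly. Reaction dominates diffusion (r=0.5 > κπ²/(4L²)≈0.24); solution grows exponentially.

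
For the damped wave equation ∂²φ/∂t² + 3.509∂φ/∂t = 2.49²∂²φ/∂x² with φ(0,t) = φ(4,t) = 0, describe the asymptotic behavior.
φ → 0. Damping (γ=3.509) dissipates energy; oscillations decay exponentially.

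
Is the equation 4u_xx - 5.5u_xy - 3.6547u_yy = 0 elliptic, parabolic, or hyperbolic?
Computing B² - 4AC with A = 4, B = -5.5, C = -3.6547: discriminant = 88.7252 (positive). Answer: hyperbolic.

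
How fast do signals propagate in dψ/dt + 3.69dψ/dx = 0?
Speed = 3.69. Information travels along x - 3.69t = const (rightward).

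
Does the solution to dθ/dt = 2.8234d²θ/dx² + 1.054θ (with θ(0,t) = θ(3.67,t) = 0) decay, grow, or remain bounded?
θ → 0. Diffusion dominates reaction (r=1.054 < κπ²/L²≈2.07); solution decays.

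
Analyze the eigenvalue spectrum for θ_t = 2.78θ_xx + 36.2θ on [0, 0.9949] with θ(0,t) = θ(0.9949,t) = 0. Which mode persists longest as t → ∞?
Eigenvalues: λₙ = 2.78n²π²/0.9949² - 36.2.
First three modes:
  n=1: λ₁ = 2.78π²/0.9949² - 36.2 ≈ -8.48
  n=2: λ₂ = 11.12π²/0.9949² - 36.2 ≈ 74.678
  n=3: λ₃ = 25.02π²/0.9949² - 36.2 ≈ 213.276
Since 2.78π²/0.9949² ≈ 27.72 < 36.2, λ₁ < 0.
The n=1 mode grows fastest (−λₙ is largest for n=1) → dominates.
Asymptotic: θ ~ c₁ sin(πx/0.9949) e^{8.48t} (exponential growth at rate −λ₁ ≈ 8.48).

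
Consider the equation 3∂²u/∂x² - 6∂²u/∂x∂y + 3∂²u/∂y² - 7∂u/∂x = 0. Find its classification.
Parabolic. (A = 3, B = -6, C = 3 gives B² - 4AC = 0.)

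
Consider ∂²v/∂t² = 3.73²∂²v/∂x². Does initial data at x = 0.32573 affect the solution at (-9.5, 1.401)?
No. The domain of dependence is [-14.72573, -4.27427], and 0.32573 is outside this interval.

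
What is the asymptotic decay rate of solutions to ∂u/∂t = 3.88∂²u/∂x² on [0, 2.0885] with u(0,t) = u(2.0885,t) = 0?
Eigenvalues: λₙ = 3.88n²π²/2.0885².
First three modes:
  n=1: λ₁ = 3.88π²/2.0885² ≈ 8.779
  n=2: λ₂ = 15.52π²/2.0885² ≈ 35.117 (4× faster decay)
  n=3: λ₃ = 34.92π²/2.0885² ≈ 79.014 (9× faster decay)
As t → ∞, higher modes decay exponentially faster. The n=1 mode dominates: u ~ c₁ sin(πx/2.0885) e^{-λ₁t}.
Decay rate: λ₁ = 3.88π²/2.0885² ≈ 8.779.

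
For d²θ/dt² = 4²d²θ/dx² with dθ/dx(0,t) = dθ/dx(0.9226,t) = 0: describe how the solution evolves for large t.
θ oscillates about a mean that drifts linearly in t (generically unbounded; no decay). There is no damping, so the nonconstant modes persist as standing waves (energy conserved, no decay). But with Neumann conditions at both ends the constant mode has eigenvalue 0: the spatial mean M(t) of θ satisfies M'' = 0, so M(t) = M(0) + M'(0)·t. Unless the initial velocity has zero mean (∫θ_t(x,0)dx = 0), the solution grows linearly in t (unbounded, though not exponentially); if it does have zero mean, the solution stays bounded and simply oscillates.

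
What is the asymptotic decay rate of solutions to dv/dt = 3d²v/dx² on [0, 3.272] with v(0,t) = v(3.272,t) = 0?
Eigenvalues: λₙ = 3n²π²/3.272².
First three modes:
  n=1: λ₁ = 3π²/3.272² ≈ 2.766
  n=2: λ₂ = 12π²/3.272² ≈ 11.063 (4× faster decay)
  n=3: λ₃ = 27π²/3.272² ≈ 24.891 (9× faster decay)
As t → ∞, higher modes decay exponentially faster. The n=1 mode dominates: v ~ c₁ sin(πx/3.272) e^{-λ₁t}.
Decay rate: λ₁ = 3π²/3.272² ≈ 2.766.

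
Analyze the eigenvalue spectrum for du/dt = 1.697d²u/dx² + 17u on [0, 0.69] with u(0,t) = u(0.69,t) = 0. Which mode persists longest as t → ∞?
Eigenvalues: λₙ = 1.697n²π²/0.69² - 17.
First three modes:
  n=1: λ₁ = 1.697π²/0.69² - 17 ≈ 18.179
  n=2: λ₂ = 6.788π²/0.69² - 17 ≈ 123.716
  n=3: λ₃ = 15.273π²/0.69² - 17 ≈ 299.611
Since 1.697π²/0.69² ≈ 35.179 > 17, all λₙ > 0.
The n=1 mode decays slowest → dominates as t → ∞.
Asymptotic: u ~ c₁ sin(πx/0.69) e^{-λ₁t} with decay rate λ₁ ≈ 18.179.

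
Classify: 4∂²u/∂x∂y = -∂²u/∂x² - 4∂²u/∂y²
Rewriting in standard form: ∂²u/∂x² + 4∂²u/∂x∂y + 4∂²u/∂y² = 0. Parabolic (discriminant = 0).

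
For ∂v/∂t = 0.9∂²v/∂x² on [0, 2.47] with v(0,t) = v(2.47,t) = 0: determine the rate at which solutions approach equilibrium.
Eigenvalues: λₙ = 0.9n²π²/2.47².
First three modes:
  n=1: λ₁ = 0.9π²/2.47² ≈ 1.456
  n=2: λ₂ = 3.6π²/2.47² ≈ 5.824 (4× faster decay)
  n=3: λ₃ = 8.1π²/2.47² ≈ 13.104 (9× faster decay)
As t → ∞, higher modes decay exponentially faster. The n=1 mode dominates: v ~ c₁ sin(πx/2.47) e^{-λ₁t}.
Decay rate: λ₁ = 0.9π²/2.47² ≈ 1.456.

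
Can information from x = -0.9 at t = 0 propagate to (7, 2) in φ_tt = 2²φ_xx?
No. The domain of dependence is [3, 11], and -0.9 is outside this interval.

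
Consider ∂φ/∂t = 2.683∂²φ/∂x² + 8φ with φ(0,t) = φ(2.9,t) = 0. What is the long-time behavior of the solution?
As t → ∞, φ grows unboundedly. Reaction dominates diffusion (r=8 > κπ²/L²≈3.15); solution grows exponentially.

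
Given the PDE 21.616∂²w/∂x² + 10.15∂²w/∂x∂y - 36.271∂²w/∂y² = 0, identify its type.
The second-order coefficients are A = 21.616, B = 10.15, C = -36.271. Since B² - 4AC = 3239.158244 > 0, this is a hyperbolic PDE.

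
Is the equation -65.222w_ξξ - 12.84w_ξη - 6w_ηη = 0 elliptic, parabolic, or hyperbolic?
Computing B² - 4AC with A = -65.222, B = -12.84, C = -6: discriminant = -1400.4624 (negative). Answer: elliptic.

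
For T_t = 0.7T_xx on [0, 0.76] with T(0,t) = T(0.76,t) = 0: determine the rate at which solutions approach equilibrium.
Eigenvalues: λₙ = 0.7n²π²/0.76².
First three modes:
  n=1: λ₁ = 0.7π²/0.76² ≈ 11.961
  n=2: λ₂ = 2.8π²/0.76² ≈ 47.844 (4× faster decay)
  n=3: λ₃ = 6.3π²/0.76² ≈ 107.65 (9× faster decay)
As t → ∞, higher modes decay exponentially faster. The n=1 mode dominates: T ~ c₁ sin(πx/0.76) e^{-λ₁t}.
Decay rate: λ₁ = 0.7π²/0.76² ≈ 11.961.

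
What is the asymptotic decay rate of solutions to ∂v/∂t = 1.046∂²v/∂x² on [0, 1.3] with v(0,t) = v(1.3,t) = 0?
Eigenvalues: λₙ = 1.046n²π²/1.3².
First three modes:
  n=1: λ₁ = 1.046π²/1.3² ≈ 6.109
  n=2: λ₂ = 4.184π²/1.3² ≈ 24.435 (4× faster decay)
  n=3: λ₃ = 9.414π²/1.3² ≈ 54.978 (9× faster decay)
As t → ∞, higher modes decay exponentially faster. The n=1 mode dominates: v ~ c₁ sin(πx/1.3) e^{-λ₁t}.
Decay rate: λ₁ = 1.046π²/1.3² ≈ 6.109.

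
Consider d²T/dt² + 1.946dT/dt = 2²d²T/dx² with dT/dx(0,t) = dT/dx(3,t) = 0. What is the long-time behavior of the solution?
As t → ∞, T → constant (steady state). Damping (γ=1.946) dissipates the nonconstant modes; with Neumann BCs the spatial average obeys M''+γM'=0 and tends to a finite limit.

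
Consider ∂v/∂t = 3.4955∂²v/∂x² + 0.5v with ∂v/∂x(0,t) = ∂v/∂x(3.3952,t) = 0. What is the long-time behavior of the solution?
As t → ∞, v grows unboundedly. With Neumann BCs the constant mode has diffusion eigenvalue 0, so any r > 0 makes it grow like e^(0.5t); solution grows exponentially.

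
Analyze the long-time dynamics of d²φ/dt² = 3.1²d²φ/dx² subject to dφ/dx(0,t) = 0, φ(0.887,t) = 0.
Long-time behavior: φ oscillates (no decay). Energy is conserved; the solution oscillates indefinitely as standing waves.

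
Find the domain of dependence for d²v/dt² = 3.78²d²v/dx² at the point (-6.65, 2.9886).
Domain of dependence: [-17.946908, 4.646908]. Signals travel at speed 3.78, so data within |x - -6.65| ≤ 3.78·2.9886 = 11.296908 can reach the point.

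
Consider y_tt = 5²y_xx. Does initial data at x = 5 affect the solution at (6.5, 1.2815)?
Yes. The domain of dependence is [0.0925, 12.9075], and 5 ∈ [0.0925, 12.9075].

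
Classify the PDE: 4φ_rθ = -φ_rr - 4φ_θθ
Rewriting in standard form: φ_rr + 4φ_rθ + 4φ_θθ = 0. A = 1, B = 4, C = 4. Discriminant B² - 4AC = 0. Since 0 = 0, parabolic.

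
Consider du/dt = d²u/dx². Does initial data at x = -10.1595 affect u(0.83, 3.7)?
Yes, for any finite x. The heat equation has infinite propagation speed, so all initial data affects all points at any t > 0.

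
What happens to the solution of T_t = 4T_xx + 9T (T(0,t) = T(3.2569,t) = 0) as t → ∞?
T grows unboundedly. Reaction dominates diffusion (r=9 > κπ²/L²≈3.72); solution grows exponentially.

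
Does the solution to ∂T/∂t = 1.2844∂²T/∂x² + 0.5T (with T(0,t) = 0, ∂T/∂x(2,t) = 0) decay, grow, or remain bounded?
T → 0. Diffusion dominates reaction (r=0.5 < κπ²/(4L²)≈0.79); solution decays.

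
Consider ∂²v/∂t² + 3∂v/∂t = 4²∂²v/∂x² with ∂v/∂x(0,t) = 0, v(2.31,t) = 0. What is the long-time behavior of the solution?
As t → ∞, v → 0. Damping (γ=3) dissipates energy; oscillations decay exponentially.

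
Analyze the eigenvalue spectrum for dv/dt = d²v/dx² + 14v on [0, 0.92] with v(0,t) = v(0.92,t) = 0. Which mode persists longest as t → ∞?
Eigenvalues: λₙ = n²π²/0.92² - 14.
First three modes:
  n=1: λ₁ = π²/0.92² - 14 ≈ -2.339
  n=2: λ₂ = 4π²/0.92² - 14 ≈ 32.643
  n=3: λ₃ = 9π²/0.92² - 14 ≈ 90.946
Since π²/0.92² ≈ 11.661 < 14, λ₁ < 0.
The n=1 mode grows fastest (−λₙ is largest for n=1) → dominates.
Asymptotic: v ~ c₁ sin(πx/0.92) e^{2.339t} (exponential growth at rate −λ₁ ≈ 2.339).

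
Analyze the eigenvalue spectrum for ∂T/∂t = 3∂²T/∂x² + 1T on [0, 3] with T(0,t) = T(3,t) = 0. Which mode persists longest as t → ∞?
Eigenvalues: λₙ = 3n²π²/3² - 1.
First three modes:
  n=1: λ₁ = 3π²/3² - 1 ≈ 2.29
  n=2: λ₂ = 12π²/3² - 1 ≈ 12.159
  n=3: λ₃ = 27π²/3² - 1 ≈ 28.609
Since 3π²/3² ≈ 3.29 > 1, all λₙ > 0.
The n=1 mode decays slowest → dominates as t → ∞.
Asymptotic: T ~ c₁ sin(πx/3) e^{-λ₁t} with decay rate λ₁ ≈ 2.29.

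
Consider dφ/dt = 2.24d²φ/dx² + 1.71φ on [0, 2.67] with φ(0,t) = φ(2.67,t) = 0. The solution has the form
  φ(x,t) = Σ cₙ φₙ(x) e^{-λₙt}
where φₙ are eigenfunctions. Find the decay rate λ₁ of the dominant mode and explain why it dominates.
Eigenvalues: λₙ = 2.24n²π²/2.67² - 1.71.
First three modes:
  n=1: λ₁ = 2.24π²/2.67² - 1.71 ≈ 1.391
  n=2: λ₂ = 8.96π²/2.67² - 1.71 ≈ 10.695
  n=3: λ₃ = 20.16π²/2.67² - 1.71 ≈ 26.201
Since 2.24π²/2.67² ≈ 3.101 > 1.71, all λₙ > 0.
The n=1 mode decays slowest → dominates as t → ∞.
Asymptotic: φ ~ c₁ sin(πx/2.67) e^{-λ₁t} with decay rate λ₁ ≈ 1.391.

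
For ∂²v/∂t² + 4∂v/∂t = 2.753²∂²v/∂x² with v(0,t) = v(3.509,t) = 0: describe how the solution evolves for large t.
v → 0. Damping (γ=4) dissipates energy; oscillations decay exponentially.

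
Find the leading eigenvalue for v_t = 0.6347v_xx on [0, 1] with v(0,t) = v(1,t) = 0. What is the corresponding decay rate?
Eigenvalues: λₙ = 0.6347n²π².
First three modes:
  n=1: λ₁ = 0.6347π² ≈ 6.264
  n=2: λ₂ = 2.5388π² ≈ 25.057 (4× faster decay)
  n=3: λ₃ = 5.7123π² ≈ 56.378 (9× faster decay)
As t → ∞, higher modes decay exponentially faster. The n=1 mode dominates: v ~ c₁ sin(πx) e^{-λ₁t}.
Decay rate: λ₁ = 0.6347π² ≈ 6.264.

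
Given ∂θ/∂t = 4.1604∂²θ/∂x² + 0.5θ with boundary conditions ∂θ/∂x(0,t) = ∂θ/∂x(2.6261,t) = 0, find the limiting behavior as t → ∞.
θ grows unboundedly. With Neumann BCs the constant mode has diffusion eigenvalue 0, so any r > 0 makes it grow like e^(0.5t); solution grows exponentially.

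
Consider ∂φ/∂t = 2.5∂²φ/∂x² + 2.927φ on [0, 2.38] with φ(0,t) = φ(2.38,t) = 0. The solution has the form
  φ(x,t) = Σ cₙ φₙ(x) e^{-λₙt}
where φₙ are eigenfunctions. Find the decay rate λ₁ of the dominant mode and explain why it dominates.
Eigenvalues: λₙ = 2.5n²π²/2.38² - 2.927.
First three modes:
  n=1: λ₁ = 2.5π²/2.38² - 2.927 ≈ 1.429
  n=2: λ₂ = 10π²/2.38² - 2.927 ≈ 14.497
  n=3: λ₃ = 22.5π²/2.38² - 2.927 ≈ 36.277
Since 2.5π²/2.38² ≈ 4.356 > 2.927, all λₙ > 0.
The n=1 mode decays slowest → dominates as t → ∞.
Asymptotic: φ ~ c₁ sin(πx/2.38) e^{-λ₁t} with decay rate λ₁ ≈ 1.429.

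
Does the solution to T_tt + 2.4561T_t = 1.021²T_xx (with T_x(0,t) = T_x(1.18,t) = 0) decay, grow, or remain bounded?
T → constant (steady state). Damping (γ=2.4561) dissipates the nonconstant modes; with Neumann BCs the spatial average obeys M''+γM'=0 and tends to a finite limit.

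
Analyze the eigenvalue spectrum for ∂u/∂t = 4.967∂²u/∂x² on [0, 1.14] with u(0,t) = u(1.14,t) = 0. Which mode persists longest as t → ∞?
Eigenvalues: λₙ = 4.967n²π²/1.14².
First three modes:
  n=1: λ₁ = 4.967π²/1.14² ≈ 37.721
  n=2: λ₂ = 19.868π²/1.14² ≈ 150.884 (4× faster decay)
  n=3: λ₃ = 44.703π²/1.14² ≈ 339.49 (9× faster decay)
As t → ∞, higher modes decay exponentially faster. The n=1 mode dominates: u ~ c₁ sin(πx/1.14) e^{-λ₁t}.
Decay rate: λ₁ = 4.967π²/1.14² ≈ 37.721.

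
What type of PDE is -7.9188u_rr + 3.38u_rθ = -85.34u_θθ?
Rewriting in standard form: -7.9188u_rr + 3.38u_rθ + 85.34u_θθ = 0. With A = -7.9188, B = 3.38, C = 85.34, the discriminant is 2714.585968. This is a hyperbolic PDE.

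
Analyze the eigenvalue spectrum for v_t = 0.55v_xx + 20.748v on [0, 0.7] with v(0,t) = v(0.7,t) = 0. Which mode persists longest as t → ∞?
Eigenvalues: λₙ = 0.55n²π²/0.7² - 20.748.
First three modes:
  n=1: λ₁ = 0.55π²/0.7² - 20.748 ≈ -9.67
  n=2: λ₂ = 2.2π²/0.7² - 20.748 ≈ 23.565
  n=3: λ₃ = 4.95π²/0.7² - 20.748 ≈ 78.955
Since 0.55π²/0.7² ≈ 11.078 < 20.748, λ₁ < 0.
The n=1 mode grows fastest (−λₙ is largest for n=1) → dominates.
Asymptotic: v ~ c₁ sin(πx/0.7) e^{9.67t} (exponential growth at rate −λ₁ ≈ 9.67).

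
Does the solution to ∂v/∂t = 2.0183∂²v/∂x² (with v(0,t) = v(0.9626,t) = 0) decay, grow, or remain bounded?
v → 0. Heat diffuses out through both boundaries.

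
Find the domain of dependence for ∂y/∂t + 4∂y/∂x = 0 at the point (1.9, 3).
A single point: x = -10.1. The characteristic through (1.9, 3) is x - 4t = const, so x = 1.9 - 4·3 = -10.1.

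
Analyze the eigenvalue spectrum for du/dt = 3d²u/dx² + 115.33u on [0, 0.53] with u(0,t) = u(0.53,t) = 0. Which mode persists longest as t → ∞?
Eigenvalues: λₙ = 3n²π²/0.53² - 115.33.
First three modes:
  n=1: λ₁ = 3π²/0.53² - 115.33 ≈ -9.923
  n=2: λ₂ = 12π²/0.53² - 115.33 ≈ 306.298
  n=3: λ₃ = 27π²/0.53² - 115.33 ≈ 833.333
Since 3π²/0.53² ≈ 105.407 < 115.33, λ₁ < 0.
The n=1 mode grows fastest (−λₙ is largest for n=1) → dominates.
Asymptotic: u ~ c₁ sin(πx/0.53) e^{9.923t} (exponential growth at rate −λ₁ ≈ 9.923).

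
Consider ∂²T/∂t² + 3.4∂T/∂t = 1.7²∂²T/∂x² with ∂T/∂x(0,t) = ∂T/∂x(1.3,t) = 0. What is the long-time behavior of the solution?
As t → ∞, T → constant (steady state). Damping (γ=3.4) dissipates the nonconstant modes; with Neumann BCs the spatial average obeys M''+γM'=0 and tends to a finite limit.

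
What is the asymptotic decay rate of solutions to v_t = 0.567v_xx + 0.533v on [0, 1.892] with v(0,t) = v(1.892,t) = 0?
Eigenvalues: λₙ = 0.567n²π²/1.892² - 0.533.
First three modes:
  n=1: λ₁ = 0.567π²/1.892² - 0.533 ≈ 1.03
  n=2: λ₂ = 2.268π²/1.892² - 0.533 ≈ 5.72
  n=3: λ₃ = 5.103π²/1.892² - 0.533 ≈ 13.537
Since 0.567π²/1.892² ≈ 1.563 > 0.533, all λₙ > 0.
The n=1 mode decays slowest → dominates as t → ∞.
Asymptotic: v ~ c₁ sin(πx/1.892) e^{-λ₁t} with decay rate λ₁ ≈ 1.03.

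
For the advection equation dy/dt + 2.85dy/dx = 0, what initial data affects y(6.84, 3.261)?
A single point: x = -2.45385. The characteristic through (6.84, 3.261) is x - 2.85t = const, so x = 6.84 - 2.85·3.261 = -2.45385.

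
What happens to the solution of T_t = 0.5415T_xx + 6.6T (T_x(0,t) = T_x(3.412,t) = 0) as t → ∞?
T grows unboundedly. With Neumann BCs the constant mode has diffusion eigenvalue 0, so any r > 0 makes it grow like e^(6.6t); solution grows exponentially.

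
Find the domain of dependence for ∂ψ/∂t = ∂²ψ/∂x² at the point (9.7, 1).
The entire real line. The heat equation has infinite propagation speed: any initial disturbance instantly affects all points (though exponentially small far away).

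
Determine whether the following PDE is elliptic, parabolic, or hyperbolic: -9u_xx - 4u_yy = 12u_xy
Rewriting in standard form: -9u_xx - 12u_xy - 4u_yy = 0. Coefficients: A = -9, B = -12, C = -4. B² - 4AC = 0, which is zero, so the equation is parabolic.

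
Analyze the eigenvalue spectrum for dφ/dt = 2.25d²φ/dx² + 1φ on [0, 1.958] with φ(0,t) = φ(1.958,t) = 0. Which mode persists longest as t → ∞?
Eigenvalues: λₙ = 2.25n²π²/1.958² - 1.
First three modes:
  n=1: λ₁ = 2.25π²/1.958² - 1 ≈ 4.792
  n=2: λ₂ = 9π²/1.958² - 1 ≈ 22.17
  n=3: λ₃ = 20.25π²/1.958² - 1 ≈ 51.131
Since 2.25π²/1.958² ≈ 5.792 > 1, all λₙ > 0.
The n=1 mode decays slowest → dominates as t → ∞.
Asymptotic: φ ~ c₁ sin(πx/1.958) e^{-λ₁t} with decay rate λ₁ ≈ 4.792.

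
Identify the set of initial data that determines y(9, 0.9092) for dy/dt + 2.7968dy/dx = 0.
A single point: x = 6.45714944. The characteristic through (9, 0.9092) is x - 2.7968t = const, so x = 9 - 2.7968·0.9092 = 6.45714944.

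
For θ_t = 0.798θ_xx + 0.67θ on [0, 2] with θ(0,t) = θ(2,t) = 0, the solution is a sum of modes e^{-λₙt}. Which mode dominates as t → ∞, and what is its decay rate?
Eigenvalues: λₙ = 0.798n²π²/2² - 0.67.
First three modes:
  n=1: λ₁ = 0.798π²/2² - 0.67 ≈ 1.299
  n=2: λ₂ = 3.192π²/2² - 0.67 ≈ 7.206
  n=3: λ₃ = 7.182π²/2² - 0.67 ≈ 17.051
Since 0.798π²/2² ≈ 1.969 > 0.67, all λₙ > 0.
The n=1 mode decays slowest → dominates as t → ∞.
Asymptotic: θ ~ c₁ sin(πx/2) e^{-λ₁t} with decay rate λ₁ ≈ 1.299.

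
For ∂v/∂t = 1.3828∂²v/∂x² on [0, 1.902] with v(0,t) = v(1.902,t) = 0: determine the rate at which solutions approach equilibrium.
Eigenvalues: λₙ = 1.3828n²π²/1.902².
First three modes:
  n=1: λ₁ = 1.3828π²/1.902² ≈ 3.773
  n=2: λ₂ = 5.5312π²/1.902² ≈ 15.09 (4× faster decay)
  n=3: λ₃ = 12.4452π²/1.902² ≈ 33.953 (9× faster decay)
As t → ∞, higher modes decay exponentially faster. The n=1 mode dominates: v ~ c₁ sin(πx/1.902) e^{-λ₁t}.
Decay rate: λ₁ = 1.3828π²/1.902² ≈ 3.773.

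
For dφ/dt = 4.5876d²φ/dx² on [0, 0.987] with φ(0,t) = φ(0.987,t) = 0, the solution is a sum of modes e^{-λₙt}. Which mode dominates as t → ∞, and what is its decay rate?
Eigenvalues: λₙ = 4.5876n²π²/0.987².
First three modes:
  n=1: λ₁ = 4.5876π²/0.987² ≈ 46.478
  n=2: λ₂ = 18.3504π²/0.987² ≈ 185.914 (4× faster decay)
  n=3: λ₃ = 41.2884π²/0.987² ≈ 418.305 (9× faster decay)
As t → ∞, higher modes decay exponentially faster. The n=1 mode dominates: φ ~ c₁ sin(πx/0.987) e^{-λ₁t}.
Decay rate: λ₁ = 4.5876π²/0.987² ≈ 46.478.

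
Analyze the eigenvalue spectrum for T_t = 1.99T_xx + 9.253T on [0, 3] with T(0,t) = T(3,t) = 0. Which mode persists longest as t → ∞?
Eigenvalues: λₙ = 1.99n²π²/3² - 9.253.
First three modes:
  n=1: λ₁ = 1.99π²/3² - 9.253 ≈ -7.071
  n=2: λ₂ = 7.96π²/3² - 9.253 ≈ -0.524
  n=3: λ₃ = 17.91π²/3² - 9.253 ≈ 10.388
Since 1.99π²/3² ≈ 2.182 < 9.253, λ₁ < 0.
The n=1 mode grows fastest (−λₙ is largest for n=1) → dominates.
Asymptotic: T ~ c₁ sin(πx/3) e^{7.071t} (exponential growth at rate −λ₁ ≈ 7.071).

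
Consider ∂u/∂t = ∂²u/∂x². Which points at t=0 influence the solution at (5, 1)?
The entire real line. The heat equation has infinite propagation speed: any initial disturbance instantly affects all points (though exponentially small far away).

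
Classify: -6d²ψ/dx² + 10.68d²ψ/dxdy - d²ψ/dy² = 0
Hyperbolic (discriminant = 90.0624).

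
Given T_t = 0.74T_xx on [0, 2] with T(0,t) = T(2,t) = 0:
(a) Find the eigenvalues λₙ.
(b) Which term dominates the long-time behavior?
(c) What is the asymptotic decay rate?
Eigenvalues: λₙ = 0.74n²π²/2².
First three modes:
  n=1: λ₁ = 0.74π²/2² ≈ 1.826
  n=2: λ₂ = 2.96π²/2² ≈ 7.304 (4× faster decay)
  n=3: λ₃ = 6.66π²/2² ≈ 16.433 (9× faster decay)
As t → ∞, higher modes decay exponentially faster. The n=1 mode dominates: T ~ c₁ sin(πx/2) e^{-λ₁t}.
Decay rate: λ₁ = 0.74π²/2² ≈ 1.826.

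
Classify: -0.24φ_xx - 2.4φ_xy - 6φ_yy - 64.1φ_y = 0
Parabolic (discriminant = 0).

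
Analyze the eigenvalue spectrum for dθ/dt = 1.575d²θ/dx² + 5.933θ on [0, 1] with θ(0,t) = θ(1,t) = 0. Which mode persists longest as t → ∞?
Eigenvalues: λₙ = 1.575n²π²/1² - 5.933.
First three modes:
  n=1: λ₁ = 1.575π² - 5.933 ≈ 9.612
  n=2: λ₂ = 6.3π² - 5.933 ≈ 56.246
  n=3: λ₃ = 14.175π² - 5.933 ≈ 133.969
Since 1.575π² ≈ 15.545 > 5.933, all λₙ > 0.
The n=1 mode decays slowest → dominates as t → ∞.
Asymptotic: θ ~ c₁ sin(πx/1) e^{-λ₁t} with decay rate λ₁ ≈ 9.612.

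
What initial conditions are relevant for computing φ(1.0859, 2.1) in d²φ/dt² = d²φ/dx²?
Domain of dependence: [-1.0141, 3.1859]. Signals travel at speed 1, so data within |x - 1.0859| ≤ 1·2.1 = 2.1 can reach the point.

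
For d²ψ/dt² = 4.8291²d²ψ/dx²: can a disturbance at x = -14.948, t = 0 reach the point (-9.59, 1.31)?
Yes. The domain of dependence is [-15.916121, -3.263879], and -14.948 ∈ [-15.916121, -3.263879].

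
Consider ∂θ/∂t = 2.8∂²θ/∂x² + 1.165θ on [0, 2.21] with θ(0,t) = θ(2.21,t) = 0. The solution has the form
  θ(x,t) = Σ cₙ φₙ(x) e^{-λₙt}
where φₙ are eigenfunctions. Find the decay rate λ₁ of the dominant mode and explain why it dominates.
Eigenvalues: λₙ = 2.8n²π²/2.21² - 1.165.
First three modes:
  n=1: λ₁ = 2.8π²/2.21² - 1.165 ≈ 4.493
  n=2: λ₂ = 11.2π²/2.21² - 1.165 ≈ 21.468
  n=3: λ₃ = 25.2π²/2.21² - 1.165 ≈ 49.758
Since 2.8π²/2.21² ≈ 5.658 > 1.165, all λₙ > 0.
The n=1 mode decays slowest → dominates as t → ∞.
Asymptotic: θ ~ c₁ sin(πx/2.21) e^{-λ₁t} with decay rate λ₁ ≈ 4.493.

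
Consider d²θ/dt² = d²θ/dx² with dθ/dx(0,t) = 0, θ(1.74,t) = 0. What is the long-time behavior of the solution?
As t → ∞, θ oscillates (no decay). Energy is conserved; the solution oscillates indefinitely as standing waves.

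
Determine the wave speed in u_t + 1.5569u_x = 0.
Speed = 1.5569. Information travels along x - 1.5569t = const (rightward).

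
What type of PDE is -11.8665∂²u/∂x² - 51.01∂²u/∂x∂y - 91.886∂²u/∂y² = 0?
With A = -11.8665, B = -51.01, C = -91.886, the discriminant is -1759.440776. This is an elliptic PDE.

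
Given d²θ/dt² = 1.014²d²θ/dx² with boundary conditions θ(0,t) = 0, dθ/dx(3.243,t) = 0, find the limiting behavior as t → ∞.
θ oscillates (no decay). Energy is conserved; the solution oscillates indefinitely as standing waves.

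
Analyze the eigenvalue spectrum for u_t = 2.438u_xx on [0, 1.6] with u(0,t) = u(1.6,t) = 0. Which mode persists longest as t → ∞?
Eigenvalues: λₙ = 2.438n²π²/1.6².
First three modes:
  n=1: λ₁ = 2.438π²/1.6² ≈ 9.399
  n=2: λ₂ = 9.752π²/1.6² ≈ 37.597 (4× faster decay)
  n=3: λ₃ = 21.942π²/1.6² ≈ 84.593 (9× faster decay)
As t → ∞, higher modes decay exponentially faster. The n=1 mode dominates: u ~ c₁ sin(πx/1.6) e^{-λ₁t}.
Decay rate: λ₁ = 2.438π²/1.6² ≈ 9.399.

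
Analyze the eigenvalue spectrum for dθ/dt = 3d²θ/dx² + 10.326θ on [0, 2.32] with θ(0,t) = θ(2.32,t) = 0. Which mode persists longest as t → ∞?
Eigenvalues: λₙ = 3n²π²/2.32² - 10.326.
First three modes:
  n=1: λ₁ = 3π²/2.32² - 10.326 ≈ -4.825
  n=2: λ₂ = 12π²/2.32² - 10.326 ≈ 11.678
  n=3: λ₃ = 27π²/2.32² - 10.326 ≈ 39.183
Since 3π²/2.32² ≈ 5.501 < 10.326, λ₁ < 0.
The n=1 mode grows fastest (−λₙ is largest for n=1) → dominates.
Asymptotic: θ ~ c₁ sin(πx/2.32) e^{4.825t} (exponential growth at rate −λ₁ ≈ 4.825).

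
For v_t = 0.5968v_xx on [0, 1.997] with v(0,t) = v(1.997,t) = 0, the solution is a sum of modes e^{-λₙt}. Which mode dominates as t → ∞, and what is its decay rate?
Eigenvalues: λₙ = 0.5968n²π²/1.997².
First three modes:
  n=1: λ₁ = 0.5968π²/1.997² ≈ 1.477
  n=2: λ₂ = 2.3872π²/1.997² ≈ 5.908 (4× faster decay)
  n=3: λ₃ = 5.3712π²/1.997² ≈ 13.293 (9× faster decay)
As t → ∞, higher modes decay exponentially faster. The n=1 mode dominates: v ~ c₁ sin(πx/1.997) e^{-λ₁t}.
Decay rate: λ₁ = 0.5968π²/1.997² ≈ 1.477.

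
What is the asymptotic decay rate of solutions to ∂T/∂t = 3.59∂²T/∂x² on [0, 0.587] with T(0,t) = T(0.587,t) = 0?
Eigenvalues: λₙ = 3.59n²π²/0.587².
First three modes:
  n=1: λ₁ = 3.59π²/0.587² ≈ 102.83
  n=2: λ₂ = 14.36π²/0.587² ≈ 411.318 (4× faster decay)
  n=3: λ₃ = 32.31π²/0.587² ≈ 925.466 (9× faster decay)
As t → ∞, higher modes decay exponentially faster. The n=1 mode dominates: T ~ c₁ sin(πx/0.587) e^{-λ₁t}.
Decay rate: λ₁ = 3.59π²/0.587² ≈ 102.83.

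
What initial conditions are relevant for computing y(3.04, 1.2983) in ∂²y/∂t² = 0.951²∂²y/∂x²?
Domain of dependence: [1.8053167, 4.2746833]. Signals travel at speed 0.951, so data within |x - 3.04| ≤ 0.951·1.2983 = 1.2346833 can reach the point.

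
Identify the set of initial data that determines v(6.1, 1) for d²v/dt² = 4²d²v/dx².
Domain of dependence: [2.1, 10.1]. Signals travel at speed 4, so data within |x - 6.1| ≤ 4·1 = 4 can reach the point.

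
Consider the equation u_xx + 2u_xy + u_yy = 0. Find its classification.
Parabolic. (A = 1, B = 2, C = 1 gives B² - 4AC = 0.)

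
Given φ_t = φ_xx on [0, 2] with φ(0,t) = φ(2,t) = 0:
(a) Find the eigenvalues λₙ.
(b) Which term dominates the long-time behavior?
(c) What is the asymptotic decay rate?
Eigenvalues: λₙ = n²π²/2².
First three modes:
  n=1: λ₁ = π²/2² ≈ 2.467
  n=2: λ₂ = 4π²/2² ≈ 9.87 (4× faster decay)
  n=3: λ₃ = 9π²/2² ≈ 22.207 (9× faster decay)
As t → ∞, higher modes decay exponentially faster. The n=1 mode dominates: φ ~ c₁ sin(πx/2) e^{-λ₁t}.
Decay rate: λ₁ = π²/2² ≈ 2.467.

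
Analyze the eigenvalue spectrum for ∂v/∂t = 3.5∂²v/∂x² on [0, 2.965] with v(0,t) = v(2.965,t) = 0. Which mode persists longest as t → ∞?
Eigenvalues: λₙ = 3.5n²π²/2.965².
First three modes:
  n=1: λ₁ = 3.5π²/2.965² ≈ 3.929
  n=2: λ₂ = 14π²/2.965² ≈ 15.717 (4× faster decay)
  n=3: λ₃ = 31.5π²/2.965² ≈ 35.364 (9× faster decay)
As t → ∞, higher modes decay exponentially faster. The n=1 mode dominates: v ~ c₁ sin(πx/2.965) e^{-λ₁t}.
Decay rate: λ₁ = 3.5π²/2.965² ≈ 3.929.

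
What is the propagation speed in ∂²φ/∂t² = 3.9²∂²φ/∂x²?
Speed = 3.9. Information travels along characteristics x = x₀ ± 3.9t.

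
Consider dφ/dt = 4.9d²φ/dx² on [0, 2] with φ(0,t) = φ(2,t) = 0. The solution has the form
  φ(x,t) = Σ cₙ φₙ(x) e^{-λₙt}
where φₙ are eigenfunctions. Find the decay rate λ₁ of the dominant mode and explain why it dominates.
Eigenvalues: λₙ = 4.9n²π²/2².
First three modes:
  n=1: λ₁ = 4.9π²/2² ≈ 12.09
  n=2: λ₂ = 19.6π²/2² ≈ 48.361 (4× faster decay)
  n=3: λ₃ = 44.1π²/2² ≈ 108.812 (9× faster decay)
As t → ∞, higher modes decay exponentially faster. The n=1 mode dominates: φ ~ c₁ sin(πx/2) e^{-λ₁t}.
Decay rate: λ₁ = 4.9π²/2² ≈ 12.09.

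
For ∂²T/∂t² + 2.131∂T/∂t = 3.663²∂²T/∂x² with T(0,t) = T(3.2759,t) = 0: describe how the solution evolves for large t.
T → 0. Damping (γ=2.131) dissipates energy; oscillations decay exponentially.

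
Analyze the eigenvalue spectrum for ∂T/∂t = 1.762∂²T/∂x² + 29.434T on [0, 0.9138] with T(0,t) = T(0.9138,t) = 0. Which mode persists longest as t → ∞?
Eigenvalues: λₙ = 1.762n²π²/0.9138² - 29.434.
First three modes:
  n=1: λ₁ = 1.762π²/0.9138² - 29.434 ≈ -8.608
  n=2: λ₂ = 7.048π²/0.9138² - 29.434 ≈ 53.87
  n=3: λ₃ = 15.858π²/0.9138² - 29.434 ≈ 157.999
Since 1.762π²/0.9138² ≈ 20.826 < 29.434, λ₁ < 0.
The n=1 mode grows fastest (−λₙ is largest for n=1) → dominates.
Asymptotic: T ~ c₁ sin(πx/0.9138) e^{8.608t} (exponential growth at rate −λ₁ ≈ 8.608).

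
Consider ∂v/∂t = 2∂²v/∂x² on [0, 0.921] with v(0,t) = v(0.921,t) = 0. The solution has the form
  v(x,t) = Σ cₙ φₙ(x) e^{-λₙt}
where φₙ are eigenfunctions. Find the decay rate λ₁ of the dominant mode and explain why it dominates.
Eigenvalues: λₙ = 2n²π²/0.921².
First three modes:
  n=1: λ₁ = 2π²/0.921² ≈ 23.271
  n=2: λ₂ = 8π²/0.921² ≈ 93.083 (4× faster decay)
  n=3: λ₃ = 18π²/0.921² ≈ 209.437 (9× faster decay)
As t → ∞, higher modes decay exponentially faster. The n=1 mode dominates: v ~ c₁ sin(πx/0.921) e^{-λ₁t}.
Decay rate: λ₁ = 2π²/0.921² ≈ 23.271.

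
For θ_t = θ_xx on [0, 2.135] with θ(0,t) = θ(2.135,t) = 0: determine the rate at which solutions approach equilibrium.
Eigenvalues: λₙ = n²π²/2.135².
First three modes:
  n=1: λ₁ = π²/2.135² ≈ 2.165
  n=2: λ₂ = 4π²/2.135² ≈ 8.661 (4× faster decay)
  n=3: λ₃ = 9π²/2.135² ≈ 19.487 (9× faster decay)
As t → ∞, higher modes decay exponentially faster. The n=1 mode dominates: θ ~ c₁ sin(πx/2.135) e^{-λ₁t}.
Decay rate: λ₁ = π²/2.135² ≈ 2.165.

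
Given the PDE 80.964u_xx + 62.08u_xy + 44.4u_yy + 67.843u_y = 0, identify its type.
The second-order coefficients are A = 80.964, B = 62.08, C = 44.4. Since B² - 4AC = -10525.28 < 0, this is an elliptic PDE.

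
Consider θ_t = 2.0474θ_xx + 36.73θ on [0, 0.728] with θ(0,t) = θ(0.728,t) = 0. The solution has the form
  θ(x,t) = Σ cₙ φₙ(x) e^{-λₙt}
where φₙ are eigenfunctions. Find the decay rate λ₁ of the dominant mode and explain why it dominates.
Eigenvalues: λₙ = 2.0474n²π²/0.728² - 36.73.
First three modes:
  n=1: λ₁ = 2.0474π²/0.728² - 36.73 ≈ 1.398
  n=2: λ₂ = 8.1896π²/0.728² - 36.73 ≈ 115.78
  n=3: λ₃ = 18.4266π²/0.728² - 36.73 ≈ 306.419
Since 2.0474π²/0.728² ≈ 38.128 > 36.73, all λₙ > 0.
The n=1 mode decays slowest → dominates as t → ∞.
Asymptotic: θ ~ c₁ sin(πx/0.728) e^{-λ₁t} with decay rate λ₁ ≈ 1.398.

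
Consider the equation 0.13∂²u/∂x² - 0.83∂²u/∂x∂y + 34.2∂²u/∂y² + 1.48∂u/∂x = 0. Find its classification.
Elliptic. (A = 0.13, B = -0.83, C = 34.2 gives B² - 4AC = -17.0951.)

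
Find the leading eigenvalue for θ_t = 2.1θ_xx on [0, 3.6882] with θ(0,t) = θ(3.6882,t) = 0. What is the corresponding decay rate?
Eigenvalues: λₙ = 2.1n²π²/3.6882².
First three modes:
  n=1: λ₁ = 2.1π²/3.6882² ≈ 1.524
  n=2: λ₂ = 8.4π²/3.6882² ≈ 6.095 (4× faster decay)
  n=3: λ₃ = 18.9π²/3.6882² ≈ 13.713 (9× faster decay)
As t → ∞, higher modes decay exponentially faster. The n=1 mode dominates: θ ~ c₁ sin(πx/3.6882) e^{-λ₁t}.
Decay rate: λ₁ = 2.1π²/3.6882² ≈ 1.524.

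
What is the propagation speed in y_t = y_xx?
Infinite. The heat equation is parabolic, not hyperbolic, so disturbances propagate instantly.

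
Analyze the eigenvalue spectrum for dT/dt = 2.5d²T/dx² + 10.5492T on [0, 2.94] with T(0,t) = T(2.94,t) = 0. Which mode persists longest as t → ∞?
Eigenvalues: λₙ = 2.5n²π²/2.94² - 10.5492.
First three modes:
  n=1: λ₁ = 2.5π²/2.94² - 10.5492 ≈ -7.695
  n=2: λ₂ = 10π²/2.94² - 10.5492 ≈ 0.869
  n=3: λ₃ = 22.5π²/2.94² - 10.5492 ≈ 15.142
Since 2.5π²/2.94² ≈ 2.855 < 10.5492, λ₁ < 0.
The n=1 mode grows fastest (−λₙ is largest for n=1) → dominates.
Asymptotic: T ~ c₁ sin(πx/2.94) e^{7.695t} (exponential growth at rate −λ₁ ≈ 7.695).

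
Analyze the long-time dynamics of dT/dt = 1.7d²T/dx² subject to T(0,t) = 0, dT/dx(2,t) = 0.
Long-time behavior: T → 0. Heat escapes through the Dirichlet boundary.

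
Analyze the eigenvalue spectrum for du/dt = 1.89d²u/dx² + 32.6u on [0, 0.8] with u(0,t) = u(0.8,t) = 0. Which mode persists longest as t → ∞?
Eigenvalues: λₙ = 1.89n²π²/0.8² - 32.6.
First three modes:
  n=1: λ₁ = 1.89π²/0.8² - 32.6 ≈ -3.454
  n=2: λ₂ = 7.56π²/0.8² - 32.6 ≈ 83.985
  n=3: λ₃ = 17.01π²/0.8² - 32.6 ≈ 229.716
Since 1.89π²/0.8² ≈ 29.146 < 32.6, λ₁ < 0.
The n=1 mode grows fastest (−λₙ is largest for n=1) → dominates.
Asymptotic: u ~ c₁ sin(πx/0.8) e^{3.454t} (exponential growth at rate −λ₁ ≈ 3.454).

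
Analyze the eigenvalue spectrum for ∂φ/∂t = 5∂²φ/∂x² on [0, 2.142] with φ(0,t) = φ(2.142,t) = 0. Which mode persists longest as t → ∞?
Eigenvalues: λₙ = 5n²π²/2.142².
First three modes:
  n=1: λ₁ = 5π²/2.142² ≈ 10.756
  n=2: λ₂ = 20π²/2.142² ≈ 43.022 (4× faster decay)
  n=3: λ₃ = 45π²/2.142² ≈ 96.8 (9× faster decay)
As t → ∞, higher modes decay exponentially faster. The n=1 mode dominates: φ ~ c₁ sin(πx/2.142) e^{-λ₁t}.
Decay rate: λ₁ = 5π²/2.142² ≈ 10.756.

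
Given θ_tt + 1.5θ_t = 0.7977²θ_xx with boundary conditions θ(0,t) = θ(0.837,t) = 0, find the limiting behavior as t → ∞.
θ → 0. Damping (γ=1.5) dissipates energy; oscillations decay exponentially.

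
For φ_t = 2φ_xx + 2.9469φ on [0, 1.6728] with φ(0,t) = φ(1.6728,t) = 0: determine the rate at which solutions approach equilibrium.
Eigenvalues: λₙ = 2n²π²/1.6728² - 2.9469.
First three modes:
  n=1: λ₁ = 2π²/1.6728² - 2.9469 ≈ 4.107
  n=2: λ₂ = 8π²/1.6728² - 2.9469 ≈ 25.27
  n=3: λ₃ = 18π²/1.6728² - 2.9469 ≈ 60.54
Since 2π²/1.6728² ≈ 7.054 > 2.9469, all λₙ > 0.
The n=1 mode decays slowest → dominates as t → ∞.
Asymptotic: φ ~ c₁ sin(πx/1.6728) e^{-λ₁t} with decay rate λ₁ ≈ 4.107.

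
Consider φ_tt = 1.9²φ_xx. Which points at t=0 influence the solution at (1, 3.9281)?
Domain of dependence: [-6.46339, 8.46339]. Signals travel at speed 1.9, so data within |x - 1| ≤ 1.9·3.9281 = 7.46339 can reach the point.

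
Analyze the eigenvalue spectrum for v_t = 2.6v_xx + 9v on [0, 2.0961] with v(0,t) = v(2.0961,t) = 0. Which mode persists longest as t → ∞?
Eigenvalues: λₙ = 2.6n²π²/2.0961² - 9.
First three modes:
  n=1: λ₁ = 2.6π²/2.0961² - 9 ≈ -3.16
  n=2: λ₂ = 10.4π²/2.0961² - 9 ≈ 14.362
  n=3: λ₃ = 23.4π²/2.0961² - 9 ≈ 43.564
Since 2.6π²/2.0961² ≈ 5.84 < 9, λ₁ < 0.
The n=1 mode grows fastest (−λₙ is largest for n=1) → dominates.
Asymptotic: v ~ c₁ sin(πx/2.0961) e^{3.16t} (exponential growth at rate −λ₁ ≈ 3.16).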